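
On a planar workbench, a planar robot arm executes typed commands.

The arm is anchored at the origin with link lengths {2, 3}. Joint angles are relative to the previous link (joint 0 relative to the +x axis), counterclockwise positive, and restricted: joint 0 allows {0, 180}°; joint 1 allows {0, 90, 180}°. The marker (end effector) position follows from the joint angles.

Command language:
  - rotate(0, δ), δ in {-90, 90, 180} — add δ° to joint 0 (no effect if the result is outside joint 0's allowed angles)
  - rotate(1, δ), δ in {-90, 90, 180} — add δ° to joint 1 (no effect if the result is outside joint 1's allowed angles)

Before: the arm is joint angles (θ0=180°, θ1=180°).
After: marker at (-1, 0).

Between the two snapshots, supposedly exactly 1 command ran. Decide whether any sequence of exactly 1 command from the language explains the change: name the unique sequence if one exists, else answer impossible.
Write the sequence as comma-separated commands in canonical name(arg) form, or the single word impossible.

initial: joint angles (θ0=180°, θ1=180°)
1. rotate(0, 180) → joint angles (θ0=0°, θ1=180°)
uniquely the one of 6 1-step routes that fits.

rotate(0, 180)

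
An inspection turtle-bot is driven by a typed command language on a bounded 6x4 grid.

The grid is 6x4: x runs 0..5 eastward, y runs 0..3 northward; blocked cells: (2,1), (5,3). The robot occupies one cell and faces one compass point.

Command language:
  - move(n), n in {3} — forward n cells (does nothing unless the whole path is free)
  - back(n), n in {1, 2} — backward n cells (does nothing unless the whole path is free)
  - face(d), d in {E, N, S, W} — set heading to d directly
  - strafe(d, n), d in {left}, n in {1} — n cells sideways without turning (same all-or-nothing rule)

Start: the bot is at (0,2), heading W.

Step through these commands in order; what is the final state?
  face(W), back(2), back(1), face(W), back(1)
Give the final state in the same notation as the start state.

at (4,2), heading W

from: at (0,2), heading W
[1] after face(W): at (0,2), heading W
[2] after back(2): at (2,2), heading W
[3] after back(1): at (3,2), heading W
[4] after face(W): at (3,2), heading W
[5] after back(1): at (4,2), heading W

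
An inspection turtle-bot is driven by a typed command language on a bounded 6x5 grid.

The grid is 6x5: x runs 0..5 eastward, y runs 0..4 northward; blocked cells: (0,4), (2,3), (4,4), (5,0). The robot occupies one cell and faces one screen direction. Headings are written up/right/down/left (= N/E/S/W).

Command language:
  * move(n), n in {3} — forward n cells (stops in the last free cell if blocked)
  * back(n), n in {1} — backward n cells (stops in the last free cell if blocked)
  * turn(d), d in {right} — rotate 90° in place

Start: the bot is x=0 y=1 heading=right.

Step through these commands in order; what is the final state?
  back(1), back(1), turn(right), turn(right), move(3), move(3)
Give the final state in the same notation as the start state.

start: x=0 y=1 heading=right
step 1 (back(1)): x=0 y=1 heading=right
step 2 (back(1)): x=0 y=1 heading=right
step 3 (turn(right)): x=0 y=1 heading=down
step 4 (turn(right)): x=0 y=1 heading=left
step 5 (move(3)): x=0 y=1 heading=left
step 6 (move(3)): x=0 y=1 heading=left

x=0 y=1 heading=left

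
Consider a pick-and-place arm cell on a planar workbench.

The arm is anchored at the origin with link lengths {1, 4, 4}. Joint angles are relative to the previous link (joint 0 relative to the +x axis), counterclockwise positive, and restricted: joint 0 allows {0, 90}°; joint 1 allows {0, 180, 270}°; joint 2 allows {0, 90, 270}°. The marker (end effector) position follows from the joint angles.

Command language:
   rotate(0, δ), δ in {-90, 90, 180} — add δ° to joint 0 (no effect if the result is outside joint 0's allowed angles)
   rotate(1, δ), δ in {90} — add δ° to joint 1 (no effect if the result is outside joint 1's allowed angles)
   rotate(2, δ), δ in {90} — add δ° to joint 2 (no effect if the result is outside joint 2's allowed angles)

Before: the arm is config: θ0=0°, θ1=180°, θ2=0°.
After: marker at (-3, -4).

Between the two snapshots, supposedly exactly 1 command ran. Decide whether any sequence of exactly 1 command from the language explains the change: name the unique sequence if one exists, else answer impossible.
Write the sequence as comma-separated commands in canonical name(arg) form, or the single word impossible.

rotate(2, 90)

from: config: θ0=0°, θ1=180°, θ2=0°
1. rotate(2, 90) → config: θ0=0°, θ1=180°, θ2=90°
uniquely the one of 5 1-step routes that fits.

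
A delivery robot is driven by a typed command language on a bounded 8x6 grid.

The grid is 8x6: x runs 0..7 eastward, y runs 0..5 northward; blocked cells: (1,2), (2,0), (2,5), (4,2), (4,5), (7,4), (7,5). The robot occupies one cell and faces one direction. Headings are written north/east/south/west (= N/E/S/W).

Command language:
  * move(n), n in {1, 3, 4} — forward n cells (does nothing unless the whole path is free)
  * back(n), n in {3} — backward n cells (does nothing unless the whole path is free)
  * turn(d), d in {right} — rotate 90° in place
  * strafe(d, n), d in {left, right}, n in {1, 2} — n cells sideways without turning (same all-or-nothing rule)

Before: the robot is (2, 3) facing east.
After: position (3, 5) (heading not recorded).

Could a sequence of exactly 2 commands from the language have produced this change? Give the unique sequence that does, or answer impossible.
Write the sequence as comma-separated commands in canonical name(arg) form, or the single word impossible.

key: running strafe(left, 2) before move(1) would end elsewhere — order is forced
initial: (2, 3) facing east
step 1 (move(1)): (3, 3) facing east
step 2 (strafe(left, 2)): (3, 5) facing east
no rival 2-sequence matches.

move(1), strafe(left, 2)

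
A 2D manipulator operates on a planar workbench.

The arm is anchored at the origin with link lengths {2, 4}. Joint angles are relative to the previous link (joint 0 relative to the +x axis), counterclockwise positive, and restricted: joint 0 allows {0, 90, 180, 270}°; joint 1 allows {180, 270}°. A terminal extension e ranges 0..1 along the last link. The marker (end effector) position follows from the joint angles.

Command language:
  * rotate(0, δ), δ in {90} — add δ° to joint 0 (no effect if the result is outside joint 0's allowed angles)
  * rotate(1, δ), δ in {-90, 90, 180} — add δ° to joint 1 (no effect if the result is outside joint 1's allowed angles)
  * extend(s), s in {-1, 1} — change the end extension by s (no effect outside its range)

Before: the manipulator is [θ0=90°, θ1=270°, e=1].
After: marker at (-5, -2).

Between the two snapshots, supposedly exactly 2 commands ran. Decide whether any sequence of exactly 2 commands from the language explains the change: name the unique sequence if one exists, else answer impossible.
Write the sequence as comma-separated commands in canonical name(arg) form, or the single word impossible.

t0: [θ0=90°, θ1=270°, e=1]
step 1 (rotate(0, 90)): [θ0=180°, θ1=270°, e=1]
step 2 (rotate(0, 90)): [θ0=270°, θ1=270°, e=1]
no other 2-command option fits: unique.

rotate(0, 90), rotate(0, 90)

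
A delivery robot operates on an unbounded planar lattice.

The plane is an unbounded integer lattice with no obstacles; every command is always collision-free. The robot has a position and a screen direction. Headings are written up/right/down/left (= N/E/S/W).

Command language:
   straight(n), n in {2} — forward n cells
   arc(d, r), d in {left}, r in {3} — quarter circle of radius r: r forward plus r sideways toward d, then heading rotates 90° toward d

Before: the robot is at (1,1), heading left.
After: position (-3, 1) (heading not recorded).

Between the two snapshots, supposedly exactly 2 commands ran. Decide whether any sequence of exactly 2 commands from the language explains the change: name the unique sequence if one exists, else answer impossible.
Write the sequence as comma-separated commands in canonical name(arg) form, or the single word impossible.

straight(2), straight(2)

from: at (1,1), heading left
t=1 straight(2) ⇒ at (-1,1), heading left
t=2 straight(2) ⇒ at (-3,1), heading left
all 4 alternatives checked — unique.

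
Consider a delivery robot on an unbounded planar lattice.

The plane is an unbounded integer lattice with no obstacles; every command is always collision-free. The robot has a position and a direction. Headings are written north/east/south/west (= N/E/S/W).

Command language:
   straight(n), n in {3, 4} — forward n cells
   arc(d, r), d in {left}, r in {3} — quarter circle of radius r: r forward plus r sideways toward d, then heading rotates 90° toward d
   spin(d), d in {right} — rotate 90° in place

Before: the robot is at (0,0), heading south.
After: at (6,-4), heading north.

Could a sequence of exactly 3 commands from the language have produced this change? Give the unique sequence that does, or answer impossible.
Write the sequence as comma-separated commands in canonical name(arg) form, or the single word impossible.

key: position moved to (6,-4) AND the heading swung to N — translation plus rotation needed
start: at (0,0), heading south
[1] after straight(4): at (0,-4), heading south
[2] after arc(left, 3): at (3,-7), heading east
[3] after arc(left, 3): at (6,-4), heading north
all 64 alternatives checked — unique.

straight(4), arc(left, 3), arc(left, 3)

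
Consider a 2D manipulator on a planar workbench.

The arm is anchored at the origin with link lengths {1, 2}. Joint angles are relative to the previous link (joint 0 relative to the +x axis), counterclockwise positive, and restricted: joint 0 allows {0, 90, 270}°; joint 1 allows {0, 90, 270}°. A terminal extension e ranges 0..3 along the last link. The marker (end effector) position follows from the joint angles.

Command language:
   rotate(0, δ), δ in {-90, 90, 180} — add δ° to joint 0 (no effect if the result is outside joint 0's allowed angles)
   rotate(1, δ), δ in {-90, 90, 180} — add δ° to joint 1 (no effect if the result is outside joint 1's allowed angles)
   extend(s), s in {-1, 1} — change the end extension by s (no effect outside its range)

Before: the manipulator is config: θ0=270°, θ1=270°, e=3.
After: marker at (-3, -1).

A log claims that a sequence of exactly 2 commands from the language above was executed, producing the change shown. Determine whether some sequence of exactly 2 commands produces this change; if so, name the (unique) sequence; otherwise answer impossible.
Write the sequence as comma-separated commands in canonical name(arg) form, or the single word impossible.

start: config: θ0=270°, θ1=270°, e=3
step 1 (extend(-1)): config: θ0=270°, θ1=270°, e=2
step 2 (extend(-1)): config: θ0=270°, θ1=270°, e=1
no other 2-command option fits: unique.

extend(-1), extend(-1)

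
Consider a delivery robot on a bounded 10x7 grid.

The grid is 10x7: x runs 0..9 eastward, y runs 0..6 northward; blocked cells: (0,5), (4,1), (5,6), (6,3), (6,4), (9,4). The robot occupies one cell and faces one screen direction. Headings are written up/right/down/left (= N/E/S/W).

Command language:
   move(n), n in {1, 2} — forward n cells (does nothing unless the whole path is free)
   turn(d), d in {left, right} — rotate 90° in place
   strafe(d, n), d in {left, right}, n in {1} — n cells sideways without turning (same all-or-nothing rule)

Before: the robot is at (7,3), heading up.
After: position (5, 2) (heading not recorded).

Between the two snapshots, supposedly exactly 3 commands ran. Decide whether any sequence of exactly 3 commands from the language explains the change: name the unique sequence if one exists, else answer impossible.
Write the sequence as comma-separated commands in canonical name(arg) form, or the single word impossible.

turn(left), strafe(left, 1), move(2)

key: order matters: swapping turn(left) and move(2) lands elsewhere
from: at (7,3), heading up
1. turn(left) → at (7,3), heading left
2. strafe(left, 1) → at (7,2), heading left
3. move(2) → at (5,2), heading left
no rival 3-sequence matches.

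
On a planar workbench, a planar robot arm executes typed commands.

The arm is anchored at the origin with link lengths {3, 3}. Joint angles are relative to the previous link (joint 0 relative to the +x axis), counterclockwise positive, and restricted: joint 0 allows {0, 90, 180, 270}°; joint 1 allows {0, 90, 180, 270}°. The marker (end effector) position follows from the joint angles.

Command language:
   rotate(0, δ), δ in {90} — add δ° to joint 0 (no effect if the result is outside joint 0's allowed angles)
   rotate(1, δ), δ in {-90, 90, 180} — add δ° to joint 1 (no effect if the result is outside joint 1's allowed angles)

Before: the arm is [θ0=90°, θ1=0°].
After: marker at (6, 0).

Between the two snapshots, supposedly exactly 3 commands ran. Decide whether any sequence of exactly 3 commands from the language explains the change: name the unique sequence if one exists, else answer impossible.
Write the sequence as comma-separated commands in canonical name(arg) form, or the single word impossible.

t0: [θ0=90°, θ1=0°]
t=1 rotate(0, 90) ⇒ [θ0=180°, θ1=0°]
t=2 rotate(0, 90) ⇒ [θ0=270°, θ1=0°]
t=3 rotate(0, 90) ⇒ [θ0=0°, θ1=0°]
uniquely the one of 64 3-step routes that fits.

rotate(0, 90), rotate(0, 90), rotate(0, 90)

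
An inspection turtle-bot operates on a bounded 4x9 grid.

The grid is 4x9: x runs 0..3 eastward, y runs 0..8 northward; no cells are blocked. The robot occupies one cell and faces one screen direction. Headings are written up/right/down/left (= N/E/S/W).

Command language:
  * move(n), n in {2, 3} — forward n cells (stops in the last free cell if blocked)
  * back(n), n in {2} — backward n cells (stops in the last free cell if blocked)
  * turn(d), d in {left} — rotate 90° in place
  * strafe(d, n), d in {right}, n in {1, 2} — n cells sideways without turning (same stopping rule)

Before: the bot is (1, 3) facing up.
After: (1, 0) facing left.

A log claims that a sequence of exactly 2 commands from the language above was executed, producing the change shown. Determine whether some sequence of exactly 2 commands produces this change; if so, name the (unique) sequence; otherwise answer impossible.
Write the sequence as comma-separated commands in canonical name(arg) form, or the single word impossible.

all 36 sequences checked — none match.

impossible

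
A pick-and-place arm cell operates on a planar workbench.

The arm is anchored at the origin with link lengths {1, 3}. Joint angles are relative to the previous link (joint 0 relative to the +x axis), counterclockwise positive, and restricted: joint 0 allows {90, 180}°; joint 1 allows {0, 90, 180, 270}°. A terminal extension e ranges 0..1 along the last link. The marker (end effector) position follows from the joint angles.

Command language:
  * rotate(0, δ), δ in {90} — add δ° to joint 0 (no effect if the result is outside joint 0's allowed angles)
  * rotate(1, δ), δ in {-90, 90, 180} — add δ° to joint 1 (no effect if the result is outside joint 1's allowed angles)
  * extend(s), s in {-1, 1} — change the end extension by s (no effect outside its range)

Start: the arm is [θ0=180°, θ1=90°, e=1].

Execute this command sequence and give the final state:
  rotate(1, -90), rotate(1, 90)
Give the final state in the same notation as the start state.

[θ0=180°, θ1=90°, e=1]

begin: [θ0=180°, θ1=90°, e=1]
[1] after rotate(1, -90): [θ0=180°, θ1=0°, e=1]
[2] after rotate(1, 90): [θ0=180°, θ1=90°, e=1]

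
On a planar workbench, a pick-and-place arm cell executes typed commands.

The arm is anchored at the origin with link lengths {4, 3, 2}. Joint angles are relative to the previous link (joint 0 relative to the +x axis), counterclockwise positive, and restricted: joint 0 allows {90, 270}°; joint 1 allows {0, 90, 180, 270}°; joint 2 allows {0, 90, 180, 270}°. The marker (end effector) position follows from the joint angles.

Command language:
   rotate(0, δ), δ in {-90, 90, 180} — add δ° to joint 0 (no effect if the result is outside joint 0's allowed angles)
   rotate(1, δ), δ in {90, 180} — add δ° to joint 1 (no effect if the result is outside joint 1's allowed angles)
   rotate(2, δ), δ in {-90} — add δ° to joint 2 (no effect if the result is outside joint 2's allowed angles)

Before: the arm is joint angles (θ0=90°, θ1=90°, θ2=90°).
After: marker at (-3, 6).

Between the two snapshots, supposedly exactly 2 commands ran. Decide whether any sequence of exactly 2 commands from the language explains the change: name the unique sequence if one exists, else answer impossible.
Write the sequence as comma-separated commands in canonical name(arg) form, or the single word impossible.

begin: joint angles (θ0=90°, θ1=90°, θ2=90°)
1. rotate(2, -90) → joint angles (θ0=90°, θ1=90°, θ2=0°)
2. rotate(2, -90) → joint angles (θ0=90°, θ1=90°, θ2=270°)
no rival 2-sequence matches.

rotate(2, -90), rotate(2, -90)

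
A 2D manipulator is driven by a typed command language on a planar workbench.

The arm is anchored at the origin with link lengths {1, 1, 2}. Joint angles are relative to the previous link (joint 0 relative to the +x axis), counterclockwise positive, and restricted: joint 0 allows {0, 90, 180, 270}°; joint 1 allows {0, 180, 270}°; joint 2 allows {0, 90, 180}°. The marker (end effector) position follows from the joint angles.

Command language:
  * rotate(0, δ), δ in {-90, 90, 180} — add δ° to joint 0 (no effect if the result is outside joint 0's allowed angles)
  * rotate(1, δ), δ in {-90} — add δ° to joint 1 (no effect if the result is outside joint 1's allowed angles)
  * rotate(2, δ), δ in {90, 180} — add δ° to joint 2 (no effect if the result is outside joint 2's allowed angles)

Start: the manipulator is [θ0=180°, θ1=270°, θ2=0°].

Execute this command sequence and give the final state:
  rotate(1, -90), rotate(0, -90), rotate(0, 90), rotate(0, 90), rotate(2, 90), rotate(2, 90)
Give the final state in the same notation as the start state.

[θ0=270°, θ1=180°, θ2=180°]

begin: [θ0=180°, θ1=270°, θ2=0°]
t=1 rotate(1, -90) ⇒ [θ0=180°, θ1=180°, θ2=0°]
t=2 rotate(0, -90) ⇒ [θ0=90°, θ1=180°, θ2=0°]
t=3 rotate(0, 90) ⇒ [θ0=180°, θ1=180°, θ2=0°]
t=4 rotate(0, 90) ⇒ [θ0=270°, θ1=180°, θ2=0°]
t=5 rotate(2, 90) ⇒ [θ0=270°, θ1=180°, θ2=90°]
t=6 rotate(2, 90) ⇒ [θ0=270°, θ1=180°, θ2=180°]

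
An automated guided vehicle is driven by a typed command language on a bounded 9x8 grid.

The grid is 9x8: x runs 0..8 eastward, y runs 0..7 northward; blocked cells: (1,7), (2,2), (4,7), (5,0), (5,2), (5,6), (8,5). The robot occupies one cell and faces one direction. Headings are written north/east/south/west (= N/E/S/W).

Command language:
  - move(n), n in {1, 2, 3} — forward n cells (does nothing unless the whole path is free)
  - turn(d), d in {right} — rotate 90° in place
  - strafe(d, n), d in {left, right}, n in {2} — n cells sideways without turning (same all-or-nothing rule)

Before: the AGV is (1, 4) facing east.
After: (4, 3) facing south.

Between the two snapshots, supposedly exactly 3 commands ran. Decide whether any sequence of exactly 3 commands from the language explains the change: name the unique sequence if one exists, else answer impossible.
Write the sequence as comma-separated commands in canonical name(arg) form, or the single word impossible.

key: order matters: swapping move(3) and move(1) lands elsewhere
t0: (1, 4) facing east
t=1 move(3) ⇒ (4, 4) facing east
t=2 turn(right) ⇒ (4, 4) facing south
t=3 move(1) ⇒ (4, 3) facing south
no other 3-command option fits: unique.

move(3), turn(right), move(1)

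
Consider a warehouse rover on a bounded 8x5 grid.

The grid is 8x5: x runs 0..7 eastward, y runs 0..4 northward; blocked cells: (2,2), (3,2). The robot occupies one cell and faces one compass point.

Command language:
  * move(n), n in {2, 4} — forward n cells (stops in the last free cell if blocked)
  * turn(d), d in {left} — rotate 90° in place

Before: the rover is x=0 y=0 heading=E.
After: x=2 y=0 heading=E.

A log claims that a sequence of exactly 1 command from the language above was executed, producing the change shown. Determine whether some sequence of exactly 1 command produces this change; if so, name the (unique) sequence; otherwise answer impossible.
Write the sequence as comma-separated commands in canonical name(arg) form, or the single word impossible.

move(2)

key: heading stays E — the single command does not turn
from: x=0 y=0 heading=E
t=1 move(2) ⇒ x=2 y=0 heading=E
no other 1-command option fits: unique.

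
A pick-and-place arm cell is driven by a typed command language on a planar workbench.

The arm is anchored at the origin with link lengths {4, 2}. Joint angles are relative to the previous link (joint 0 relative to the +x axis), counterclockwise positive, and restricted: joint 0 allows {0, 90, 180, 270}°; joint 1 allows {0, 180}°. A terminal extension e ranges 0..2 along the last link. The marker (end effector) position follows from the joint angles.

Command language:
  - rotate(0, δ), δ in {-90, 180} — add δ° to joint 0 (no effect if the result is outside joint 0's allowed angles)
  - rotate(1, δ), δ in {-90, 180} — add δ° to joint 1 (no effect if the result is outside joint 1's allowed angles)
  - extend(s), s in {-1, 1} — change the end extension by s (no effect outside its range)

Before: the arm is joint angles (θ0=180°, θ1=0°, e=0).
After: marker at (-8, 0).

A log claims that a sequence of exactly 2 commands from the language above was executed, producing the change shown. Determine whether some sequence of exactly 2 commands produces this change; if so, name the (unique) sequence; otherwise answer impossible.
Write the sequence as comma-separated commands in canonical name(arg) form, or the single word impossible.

start: joint angles (θ0=180°, θ1=0°, e=0)
1. extend(1) → joint angles (θ0=180°, θ1=0°, e=1)
2. extend(1) → joint angles (θ0=180°, θ1=0°, e=2)
no other 2-command option fits: unique.

extend(1), extend(1)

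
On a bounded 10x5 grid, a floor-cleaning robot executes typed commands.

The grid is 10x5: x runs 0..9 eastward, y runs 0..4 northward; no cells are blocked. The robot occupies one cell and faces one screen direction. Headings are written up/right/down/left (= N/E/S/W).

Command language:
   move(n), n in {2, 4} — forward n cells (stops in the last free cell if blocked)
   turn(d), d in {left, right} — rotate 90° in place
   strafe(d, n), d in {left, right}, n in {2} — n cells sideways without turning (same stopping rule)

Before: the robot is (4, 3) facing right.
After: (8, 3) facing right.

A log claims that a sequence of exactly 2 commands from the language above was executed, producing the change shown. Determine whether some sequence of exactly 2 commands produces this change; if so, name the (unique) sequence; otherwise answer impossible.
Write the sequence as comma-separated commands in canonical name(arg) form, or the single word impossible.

move(2), move(2)

key: still facing E at the end — nothing in the sequence rotates
initial: (4, 3) facing right
[1] after move(2): (6, 3) facing right
[2] after move(2): (8, 3) facing right
uniquely the one of 36 2-step routes that fits.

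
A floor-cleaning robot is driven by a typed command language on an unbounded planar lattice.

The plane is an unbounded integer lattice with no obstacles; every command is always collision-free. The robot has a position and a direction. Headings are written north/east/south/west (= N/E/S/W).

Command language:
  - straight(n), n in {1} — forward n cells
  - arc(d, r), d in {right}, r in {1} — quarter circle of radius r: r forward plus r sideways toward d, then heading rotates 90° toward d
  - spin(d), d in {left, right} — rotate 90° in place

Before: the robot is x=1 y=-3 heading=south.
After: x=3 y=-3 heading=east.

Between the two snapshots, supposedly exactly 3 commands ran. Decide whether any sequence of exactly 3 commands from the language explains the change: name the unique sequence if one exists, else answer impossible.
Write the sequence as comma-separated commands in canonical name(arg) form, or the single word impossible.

key: running straight(1) before spin(left) would end elsewhere — order is forced
t0: x=1 y=-3 heading=south
1. spin(left) → x=1 y=-3 heading=east
2. straight(1) → x=2 y=-3 heading=east
3. straight(1) → x=3 y=-3 heading=east
uniquely the one of 64 3-step routes that fits.

spin(left), straight(1), straight(1)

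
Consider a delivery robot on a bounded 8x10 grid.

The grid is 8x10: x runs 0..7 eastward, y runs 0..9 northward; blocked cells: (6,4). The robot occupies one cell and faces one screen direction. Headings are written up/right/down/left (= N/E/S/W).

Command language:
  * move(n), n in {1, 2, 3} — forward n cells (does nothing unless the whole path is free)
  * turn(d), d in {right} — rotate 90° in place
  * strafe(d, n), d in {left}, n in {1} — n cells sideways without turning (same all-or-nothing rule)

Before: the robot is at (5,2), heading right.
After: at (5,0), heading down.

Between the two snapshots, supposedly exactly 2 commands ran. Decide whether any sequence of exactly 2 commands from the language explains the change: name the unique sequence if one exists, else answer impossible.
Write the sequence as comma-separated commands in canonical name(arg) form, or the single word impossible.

turn(right), move(2)

key: order matters: swapping turn(right) and move(2) lands elsewhere
initial: at (5,2), heading right
step 1 (turn(right)): at (5,2), heading down
step 2 (move(2)): at (5,0), heading down
uniquely the one of 25 2-step routes that fits.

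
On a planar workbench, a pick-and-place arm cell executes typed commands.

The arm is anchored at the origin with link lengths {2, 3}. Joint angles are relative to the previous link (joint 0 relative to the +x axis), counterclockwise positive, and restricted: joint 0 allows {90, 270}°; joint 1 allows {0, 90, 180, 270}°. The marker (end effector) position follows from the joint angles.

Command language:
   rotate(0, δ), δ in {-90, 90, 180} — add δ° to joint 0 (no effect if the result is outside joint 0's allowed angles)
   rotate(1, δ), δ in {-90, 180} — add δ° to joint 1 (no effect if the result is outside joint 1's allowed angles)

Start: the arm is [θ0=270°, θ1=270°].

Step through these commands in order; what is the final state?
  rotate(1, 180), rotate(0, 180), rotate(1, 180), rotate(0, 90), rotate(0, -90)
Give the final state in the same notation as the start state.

initial: [θ0=270°, θ1=270°]
[1] after rotate(1, 180): [θ0=270°, θ1=90°]
[2] after rotate(0, 180): [θ0=90°, θ1=90°]
[3] after rotate(1, 180): [θ0=90°, θ1=270°]
[4] after rotate(0, 90): [θ0=90°, θ1=270°]
[5] after rotate(0, -90): [θ0=90°, θ1=270°]

[θ0=90°, θ1=270°]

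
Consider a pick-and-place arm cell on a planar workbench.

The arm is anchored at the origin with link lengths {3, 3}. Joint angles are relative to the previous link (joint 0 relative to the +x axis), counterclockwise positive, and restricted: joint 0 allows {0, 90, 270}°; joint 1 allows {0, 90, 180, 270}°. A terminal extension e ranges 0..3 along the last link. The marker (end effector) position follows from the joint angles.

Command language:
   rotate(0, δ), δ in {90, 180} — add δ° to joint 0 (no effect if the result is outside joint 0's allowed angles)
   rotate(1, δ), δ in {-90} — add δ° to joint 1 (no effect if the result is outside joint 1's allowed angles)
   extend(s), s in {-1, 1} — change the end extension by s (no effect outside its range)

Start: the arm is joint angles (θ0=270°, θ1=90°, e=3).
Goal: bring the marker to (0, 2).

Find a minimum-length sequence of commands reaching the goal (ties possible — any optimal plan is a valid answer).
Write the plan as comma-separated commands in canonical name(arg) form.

extend(-1), rotate(1, -90), rotate(1, -90), rotate(1, -90)

t0: joint angles (θ0=270°, θ1=90°, e=3)
step 1 (extend(-1)): joint angles (θ0=270°, θ1=90°, e=2)
step 2 (rotate(1, -90)): joint angles (θ0=270°, θ1=0°, e=2)
step 3 (rotate(1, -90)): joint angles (θ0=270°, θ1=270°, e=2)
step 4 (rotate(1, -90)): joint angles (θ0=270°, θ1=180°, e=2)
no 3-step plan works, so 4 is optimal.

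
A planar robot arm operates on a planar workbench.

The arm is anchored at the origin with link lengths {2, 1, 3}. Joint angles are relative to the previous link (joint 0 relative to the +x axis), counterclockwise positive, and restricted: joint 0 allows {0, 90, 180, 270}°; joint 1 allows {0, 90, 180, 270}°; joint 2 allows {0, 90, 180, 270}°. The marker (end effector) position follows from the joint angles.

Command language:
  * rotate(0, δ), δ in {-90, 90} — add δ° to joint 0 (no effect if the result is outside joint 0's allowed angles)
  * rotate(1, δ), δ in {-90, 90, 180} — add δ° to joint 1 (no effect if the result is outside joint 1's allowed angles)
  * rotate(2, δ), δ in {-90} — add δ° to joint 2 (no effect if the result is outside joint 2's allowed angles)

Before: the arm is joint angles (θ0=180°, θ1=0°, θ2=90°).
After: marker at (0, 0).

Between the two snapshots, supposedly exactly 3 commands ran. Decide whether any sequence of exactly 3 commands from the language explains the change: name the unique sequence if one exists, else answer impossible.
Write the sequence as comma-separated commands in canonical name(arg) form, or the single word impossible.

rotate(2, -90), rotate(2, -90), rotate(2, -90)

start: joint angles (θ0=180°, θ1=0°, θ2=90°)
t=1 rotate(2, -90) ⇒ joint angles (θ0=180°, θ1=0°, θ2=0°)
t=2 rotate(2, -90) ⇒ joint angles (θ0=180°, θ1=0°, θ2=270°)
t=3 rotate(2, -90) ⇒ joint angles (θ0=180°, θ1=0°, θ2=180°)
no rival 3-sequence matches.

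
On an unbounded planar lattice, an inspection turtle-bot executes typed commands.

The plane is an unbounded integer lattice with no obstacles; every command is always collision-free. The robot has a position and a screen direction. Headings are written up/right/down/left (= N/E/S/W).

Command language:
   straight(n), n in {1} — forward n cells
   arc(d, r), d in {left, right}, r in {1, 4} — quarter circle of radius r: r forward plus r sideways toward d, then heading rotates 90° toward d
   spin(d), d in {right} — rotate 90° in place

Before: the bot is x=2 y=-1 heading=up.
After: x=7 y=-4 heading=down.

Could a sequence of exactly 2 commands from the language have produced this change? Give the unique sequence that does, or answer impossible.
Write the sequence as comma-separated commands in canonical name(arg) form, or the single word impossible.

arc(right, 1), arc(right, 4)

key: position moved to (7,-4) AND the heading swung to S — translation plus rotation needed
t0: x=2 y=-1 heading=up
[1] after arc(right, 1): x=3 y=0 heading=right
[2] after arc(right, 4): x=7 y=-4 heading=down
no other 2-command option fits: unique.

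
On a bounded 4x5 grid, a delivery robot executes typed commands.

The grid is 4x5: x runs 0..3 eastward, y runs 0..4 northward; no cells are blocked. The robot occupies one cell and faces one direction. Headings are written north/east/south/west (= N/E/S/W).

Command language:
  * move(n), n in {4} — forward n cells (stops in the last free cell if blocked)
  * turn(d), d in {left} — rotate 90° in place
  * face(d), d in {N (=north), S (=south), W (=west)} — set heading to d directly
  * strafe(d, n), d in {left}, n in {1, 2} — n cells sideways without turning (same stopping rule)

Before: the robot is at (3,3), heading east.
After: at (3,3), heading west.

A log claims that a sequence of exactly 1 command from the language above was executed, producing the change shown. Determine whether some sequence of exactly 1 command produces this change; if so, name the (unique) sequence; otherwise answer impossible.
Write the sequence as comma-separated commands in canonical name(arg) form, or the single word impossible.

face(W)

key: (3,3) unchanged — the single command moves nothing
begin: at (3,3), heading east
step 1 (face(W)): at (3,3), heading west
all 7 alternatives checked — unique.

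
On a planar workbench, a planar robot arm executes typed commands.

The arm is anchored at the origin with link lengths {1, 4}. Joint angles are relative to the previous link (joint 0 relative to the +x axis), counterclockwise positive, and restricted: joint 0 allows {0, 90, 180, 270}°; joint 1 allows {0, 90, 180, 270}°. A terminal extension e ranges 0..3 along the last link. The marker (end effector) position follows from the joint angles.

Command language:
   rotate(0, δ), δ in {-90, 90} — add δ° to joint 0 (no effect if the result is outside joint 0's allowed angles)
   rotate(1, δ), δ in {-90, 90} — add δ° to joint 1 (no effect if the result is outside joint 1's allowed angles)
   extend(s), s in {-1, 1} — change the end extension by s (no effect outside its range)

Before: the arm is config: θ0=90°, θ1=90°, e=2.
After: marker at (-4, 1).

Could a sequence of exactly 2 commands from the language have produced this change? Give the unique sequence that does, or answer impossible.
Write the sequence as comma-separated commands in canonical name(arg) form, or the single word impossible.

extend(-1), extend(-1)

from: config: θ0=90°, θ1=90°, e=2
1. extend(-1) → config: θ0=90°, θ1=90°, e=1
2. extend(-1) → config: θ0=90°, θ1=90°, e=0
all 36 alternatives checked — unique.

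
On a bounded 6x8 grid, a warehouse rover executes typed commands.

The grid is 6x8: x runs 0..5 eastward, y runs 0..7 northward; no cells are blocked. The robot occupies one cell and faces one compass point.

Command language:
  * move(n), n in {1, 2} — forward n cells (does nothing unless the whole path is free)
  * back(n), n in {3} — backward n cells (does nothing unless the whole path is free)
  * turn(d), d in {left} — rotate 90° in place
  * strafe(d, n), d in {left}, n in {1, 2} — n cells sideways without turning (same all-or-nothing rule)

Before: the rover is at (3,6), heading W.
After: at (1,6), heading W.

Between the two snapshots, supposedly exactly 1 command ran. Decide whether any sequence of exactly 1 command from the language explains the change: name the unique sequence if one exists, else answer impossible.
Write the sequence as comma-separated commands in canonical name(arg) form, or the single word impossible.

move(2)

key: still facing W — the one step turns nothing
t0: at (3,6), heading W
t=1 move(2) ⇒ at (1,6), heading W
no other 1-command option fits: unique.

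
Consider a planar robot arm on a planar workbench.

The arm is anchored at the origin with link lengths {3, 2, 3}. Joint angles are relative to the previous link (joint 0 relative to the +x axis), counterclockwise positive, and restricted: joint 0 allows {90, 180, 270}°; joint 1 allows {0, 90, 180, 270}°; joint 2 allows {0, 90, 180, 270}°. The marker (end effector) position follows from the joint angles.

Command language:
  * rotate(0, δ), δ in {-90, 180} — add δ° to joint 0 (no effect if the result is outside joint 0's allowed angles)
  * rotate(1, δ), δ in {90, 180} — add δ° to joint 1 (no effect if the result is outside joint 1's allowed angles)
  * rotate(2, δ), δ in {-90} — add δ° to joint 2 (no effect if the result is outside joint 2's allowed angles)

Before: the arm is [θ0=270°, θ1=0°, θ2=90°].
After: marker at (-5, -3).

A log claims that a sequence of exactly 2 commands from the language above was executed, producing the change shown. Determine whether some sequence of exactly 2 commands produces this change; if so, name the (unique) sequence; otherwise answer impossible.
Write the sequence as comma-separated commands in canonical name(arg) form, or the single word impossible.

key: order matters: swapping rotate(0, -90) and rotate(0, 180) lands elsewhere
initial: [θ0=270°, θ1=0°, θ2=90°]
[1] after rotate(0, -90): [θ0=180°, θ1=0°, θ2=90°]
[2] after rotate(0, 180): [θ0=180°, θ1=0°, θ2=90°]
no rival 2-sequence matches.

rotate(0, -90), rotate(0, 180)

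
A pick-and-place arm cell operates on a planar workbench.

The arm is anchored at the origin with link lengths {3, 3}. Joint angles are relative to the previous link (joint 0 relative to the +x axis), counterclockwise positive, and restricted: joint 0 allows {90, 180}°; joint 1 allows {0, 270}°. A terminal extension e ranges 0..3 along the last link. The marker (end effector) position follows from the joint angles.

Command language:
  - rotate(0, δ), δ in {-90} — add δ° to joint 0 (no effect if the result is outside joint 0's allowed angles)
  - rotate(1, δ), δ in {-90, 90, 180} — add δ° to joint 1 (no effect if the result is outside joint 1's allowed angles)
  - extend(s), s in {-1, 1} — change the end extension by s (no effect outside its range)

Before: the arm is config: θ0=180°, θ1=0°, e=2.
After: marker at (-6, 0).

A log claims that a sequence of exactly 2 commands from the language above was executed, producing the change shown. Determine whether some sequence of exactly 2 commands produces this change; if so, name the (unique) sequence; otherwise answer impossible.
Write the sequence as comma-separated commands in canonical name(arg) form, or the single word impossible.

begin: config: θ0=180°, θ1=0°, e=2
1. extend(-1) → config: θ0=180°, θ1=0°, e=1
2. extend(-1) → config: θ0=180°, θ1=0°, e=0
no other 2-command option fits: unique.

extend(-1), extend(-1)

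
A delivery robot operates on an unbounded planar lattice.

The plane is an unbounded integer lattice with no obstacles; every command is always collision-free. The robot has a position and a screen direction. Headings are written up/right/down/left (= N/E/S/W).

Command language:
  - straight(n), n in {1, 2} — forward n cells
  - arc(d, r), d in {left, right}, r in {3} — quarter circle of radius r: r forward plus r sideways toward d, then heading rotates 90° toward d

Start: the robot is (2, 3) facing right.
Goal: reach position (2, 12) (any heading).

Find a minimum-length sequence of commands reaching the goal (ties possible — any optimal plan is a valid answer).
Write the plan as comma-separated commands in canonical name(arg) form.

start: (2, 3) facing right
[1] after arc(left, 3): (5, 6) facing up
[2] after straight(2): (5, 8) facing up
[3] after straight(1): (5, 9) facing up
[4] after arc(left, 3): (2, 12) facing left
shorter routes all fall short; 4 is best.

arc(left, 3), straight(2), straight(1), arc(left, 3)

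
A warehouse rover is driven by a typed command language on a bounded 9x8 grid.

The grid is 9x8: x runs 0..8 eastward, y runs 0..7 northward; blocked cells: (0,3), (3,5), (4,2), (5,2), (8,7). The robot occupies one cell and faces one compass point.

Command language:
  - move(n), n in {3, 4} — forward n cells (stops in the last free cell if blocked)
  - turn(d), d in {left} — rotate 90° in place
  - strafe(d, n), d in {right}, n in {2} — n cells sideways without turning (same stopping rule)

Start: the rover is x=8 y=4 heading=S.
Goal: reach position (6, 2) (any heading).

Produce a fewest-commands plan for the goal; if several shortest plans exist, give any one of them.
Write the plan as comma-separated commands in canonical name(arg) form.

strafe(right, 2), turn(left), strafe(right, 2)

from: x=8 y=4 heading=S
1. strafe(right, 2) → x=6 y=4 heading=S
2. turn(left) → x=6 y=4 heading=E
3. strafe(right, 2) → x=6 y=2 heading=E
shorter routes all fall short; 3 is best.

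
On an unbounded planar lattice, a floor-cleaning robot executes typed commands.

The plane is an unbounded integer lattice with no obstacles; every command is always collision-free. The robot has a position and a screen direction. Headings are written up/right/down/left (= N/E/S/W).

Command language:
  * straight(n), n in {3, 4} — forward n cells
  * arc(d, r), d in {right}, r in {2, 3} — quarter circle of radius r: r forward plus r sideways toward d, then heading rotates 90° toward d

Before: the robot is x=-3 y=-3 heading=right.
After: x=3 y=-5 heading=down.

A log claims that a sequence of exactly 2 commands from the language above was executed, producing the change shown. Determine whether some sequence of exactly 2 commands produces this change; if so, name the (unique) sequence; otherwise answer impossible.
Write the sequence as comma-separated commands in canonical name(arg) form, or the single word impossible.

straight(4), arc(right, 2)

key: position moved to (3,-5) AND the heading swung to S — translation plus rotation needed
initial: x=-3 y=-3 heading=right
1. straight(4) → x=1 y=-3 heading=right
2. arc(right, 2) → x=3 y=-5 heading=down
all 16 alternatives checked — unique.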